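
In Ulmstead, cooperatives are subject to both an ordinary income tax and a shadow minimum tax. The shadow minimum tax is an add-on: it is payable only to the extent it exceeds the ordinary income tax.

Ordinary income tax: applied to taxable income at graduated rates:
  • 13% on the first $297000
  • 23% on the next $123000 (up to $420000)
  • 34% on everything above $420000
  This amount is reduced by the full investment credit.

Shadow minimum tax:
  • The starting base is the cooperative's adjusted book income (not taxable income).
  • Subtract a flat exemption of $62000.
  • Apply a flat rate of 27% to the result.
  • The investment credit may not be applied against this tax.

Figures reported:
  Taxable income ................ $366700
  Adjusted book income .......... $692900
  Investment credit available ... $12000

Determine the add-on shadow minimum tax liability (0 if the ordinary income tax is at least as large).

Ordinary income tax:
  $297000 × 13% = $38610
  $69700 × 23% = $16031
  → $54641
  Less investment credit $12000 → $42641

Shadow minimum tax:
  Base (adjusted book income): $692900
  Less exemption $62000 → base $630900
  $630900 × 27% = $170343

Excess of shadow minimum tax over ordinary income tax: $170343 − $42641 = $127702.

$127702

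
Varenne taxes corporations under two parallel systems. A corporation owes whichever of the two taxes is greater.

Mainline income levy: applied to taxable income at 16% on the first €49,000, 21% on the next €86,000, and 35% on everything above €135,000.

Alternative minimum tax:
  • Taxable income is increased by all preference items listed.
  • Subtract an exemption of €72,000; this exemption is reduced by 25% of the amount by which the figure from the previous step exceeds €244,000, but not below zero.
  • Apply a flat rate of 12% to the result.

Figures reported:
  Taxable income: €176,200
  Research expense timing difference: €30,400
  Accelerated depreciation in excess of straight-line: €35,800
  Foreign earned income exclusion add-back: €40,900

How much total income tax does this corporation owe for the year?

€40,320

Alternative minimum tax:
  Adjusted income: €176,200 + €30,400 + €35,800 + €40,900 = €283,300
  Exemption: €72,000 − 25% × (€283,300 − €244,000) = €72,000 − €9,825 = €62,175
  Base: €283,300 − €62,175 = €221,125
  €221,125 × 12% = €26,535

Mainline income levy:
  €49,000 × 16% = €7,840
  €86,000 × 21% = €18,060
  €41,200 × 35% = €14,420
  → €40,320

€40,320 > €26,535, so the mainline income levy governs.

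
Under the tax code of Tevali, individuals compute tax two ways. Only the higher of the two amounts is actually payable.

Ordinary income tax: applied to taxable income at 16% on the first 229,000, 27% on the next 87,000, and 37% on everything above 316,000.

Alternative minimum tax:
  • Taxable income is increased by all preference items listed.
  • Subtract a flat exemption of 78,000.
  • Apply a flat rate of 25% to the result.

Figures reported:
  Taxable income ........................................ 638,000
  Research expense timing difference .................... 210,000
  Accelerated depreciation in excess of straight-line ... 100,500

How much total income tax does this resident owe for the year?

217,625

Alternative minimum tax:
  Adjusted income: 638,000 + 210,000 + 100,500 = 948,500
  Less exemption 78,000 → base 870,500
  870,500 × 25% = 217,625

Ordinary income tax:
  229,000 × 16% = 36,640
  87,000 × 27% = 23,490
  322,000 × 37% = 119,140
  → 179,270

217,625 > 179,270, so the alternative minimum tax is the binding amount.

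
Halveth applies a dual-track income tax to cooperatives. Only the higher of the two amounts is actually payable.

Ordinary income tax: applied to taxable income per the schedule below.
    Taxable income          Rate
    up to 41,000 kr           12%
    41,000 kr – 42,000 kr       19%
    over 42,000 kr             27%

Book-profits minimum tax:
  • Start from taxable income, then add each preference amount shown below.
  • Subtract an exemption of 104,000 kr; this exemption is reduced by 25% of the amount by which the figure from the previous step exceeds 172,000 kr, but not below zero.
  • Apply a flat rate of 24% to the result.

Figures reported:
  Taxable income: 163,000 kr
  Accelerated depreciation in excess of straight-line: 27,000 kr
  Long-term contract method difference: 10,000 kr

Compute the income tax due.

37,780 kr

Book-profits minimum tax:
  Adjusted income: 163,000 kr + 27,000 kr + 10,000 kr = 200,000 kr
  Exemption: 104,000 kr − 25% × (200,000 kr − 172,000 kr) = 104,000 kr − 7,000 kr = 97,000 kr
  Base: 200,000 kr − 97,000 kr = 103,000 kr
  103,000 kr × 24% = 24,720 kr

Ordinary income tax:
  41,000 kr × 12% = 4,920 kr
  1,000 kr × 19% = 190 kr
  121,000 kr × 27% = 32,670 kr
  → 37,780 kr

37,780 kr > 24,720 kr, so the ordinary income tax governs.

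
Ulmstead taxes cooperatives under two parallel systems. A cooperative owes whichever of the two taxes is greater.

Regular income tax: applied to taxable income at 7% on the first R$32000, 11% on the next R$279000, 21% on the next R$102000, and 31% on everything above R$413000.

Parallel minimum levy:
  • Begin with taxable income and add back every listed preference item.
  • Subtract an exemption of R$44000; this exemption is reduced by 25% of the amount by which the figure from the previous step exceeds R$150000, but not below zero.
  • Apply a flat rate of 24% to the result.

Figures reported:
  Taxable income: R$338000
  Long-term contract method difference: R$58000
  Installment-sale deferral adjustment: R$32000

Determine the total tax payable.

R$102720

Parallel minimum levy:
  Adjusted income: R$338000 + R$58000 + R$32000 = R$428000
  Exemption: 25% × (R$428000 − R$150000) = R$69500 ≥ R$44000, so the exemption is fully phased out
  Base: R$428000 − R$0 = R$428000
  R$428000 × 24% = R$102720

Regular income tax:
  R$32000 × 7% = R$2240
  R$279000 × 11% = R$30690
  R$27000 × 21% = R$5670
  → R$38600

R$102720 > R$38600, so the parallel minimum levy is the binding amount.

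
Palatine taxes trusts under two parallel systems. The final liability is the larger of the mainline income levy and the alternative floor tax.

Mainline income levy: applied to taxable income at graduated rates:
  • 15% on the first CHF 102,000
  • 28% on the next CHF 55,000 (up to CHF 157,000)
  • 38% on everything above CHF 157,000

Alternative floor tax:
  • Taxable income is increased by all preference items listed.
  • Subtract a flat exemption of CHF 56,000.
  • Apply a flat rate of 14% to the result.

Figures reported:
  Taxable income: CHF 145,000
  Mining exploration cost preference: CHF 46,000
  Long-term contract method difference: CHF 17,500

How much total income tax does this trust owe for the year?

Alternative floor tax:
  Adjusted income: CHF 145,000 + CHF 46,000 + CHF 17,500 = CHF 208,500
  Less exemption CHF 56,000 → base CHF 152,500
  CHF 152,500 × 14% = CHF 21,350

Mainline income levy:
  CHF 102,000 × 15% = CHF 15,300
  CHF 43,000 × 28% = CHF 12,040
  → CHF 27,340

CHF 27,340 > CHF 21,350, so the mainline income levy governs.

CHF 27,340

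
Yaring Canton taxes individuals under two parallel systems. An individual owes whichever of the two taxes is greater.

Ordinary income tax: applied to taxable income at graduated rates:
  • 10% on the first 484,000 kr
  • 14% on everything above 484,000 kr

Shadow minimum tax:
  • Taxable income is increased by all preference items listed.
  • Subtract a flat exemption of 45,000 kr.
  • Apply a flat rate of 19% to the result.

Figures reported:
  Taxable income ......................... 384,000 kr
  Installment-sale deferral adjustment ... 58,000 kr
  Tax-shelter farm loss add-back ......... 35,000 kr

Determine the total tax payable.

Shadow minimum tax:
  Adjusted income: 384,000 kr + 58,000 kr + 35,000 kr = 477,000 kr
  Less exemption 45,000 kr → base 432,000 kr
  432,000 kr × 19% = 82,080 kr

Ordinary income tax:
  384,000 kr × 10% = 38,400 kr

82,080 kr > 38,400 kr, so the shadow minimum tax is the binding amount.

82,080 kr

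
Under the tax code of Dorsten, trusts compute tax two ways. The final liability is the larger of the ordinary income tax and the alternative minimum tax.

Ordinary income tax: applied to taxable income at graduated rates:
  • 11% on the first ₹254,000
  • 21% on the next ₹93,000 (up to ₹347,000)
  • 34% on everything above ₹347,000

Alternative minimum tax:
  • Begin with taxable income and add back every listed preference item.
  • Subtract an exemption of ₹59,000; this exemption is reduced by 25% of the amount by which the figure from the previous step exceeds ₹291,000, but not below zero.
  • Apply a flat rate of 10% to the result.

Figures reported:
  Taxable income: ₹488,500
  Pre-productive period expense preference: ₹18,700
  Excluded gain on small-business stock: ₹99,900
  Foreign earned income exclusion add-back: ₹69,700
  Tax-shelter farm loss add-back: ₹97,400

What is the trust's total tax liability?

Ordinary income tax:
  ₹254,000 × 11% = ₹27,940
  ₹93,000 × 21% = ₹19,530
  ₹141,500 × 34% = ₹48,110
  → ₹95,580

Alternative minimum tax:
  Adjusted income: ₹488,500 + ₹18,700 + ₹99,900 + ₹69,700 + ₹97,400 = ₹774,200
  Exemption: 25% × (₹774,200 − ₹291,000) = ₹120,800 ≥ ₹59,000, so the exemption is fully phased out
  Base: ₹774,200 − ₹0 = ₹774,200
  ₹774,200 × 10% = ₹77,420

₹95,580 > ₹77,420, so the ordinary income tax governs.

₹95,580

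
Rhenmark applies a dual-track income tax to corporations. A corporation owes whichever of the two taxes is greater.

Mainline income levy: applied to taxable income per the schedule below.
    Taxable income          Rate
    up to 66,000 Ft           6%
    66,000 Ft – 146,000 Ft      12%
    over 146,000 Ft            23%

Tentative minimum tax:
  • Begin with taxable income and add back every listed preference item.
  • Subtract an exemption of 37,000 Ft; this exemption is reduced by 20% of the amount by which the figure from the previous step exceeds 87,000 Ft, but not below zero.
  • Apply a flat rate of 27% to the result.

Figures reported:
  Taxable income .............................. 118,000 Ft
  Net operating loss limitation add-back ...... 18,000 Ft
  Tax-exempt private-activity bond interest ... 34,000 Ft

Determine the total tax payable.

40,392 Ft

Mainline income levy:
  66,000 Ft × 6% = 3,960 Ft
  52,000 Ft × 12% = 6,240 Ft
  → 10,200 Ft

Tentative minimum tax:
  Adjusted income: 118,000 Ft + 18,000 Ft + 34,000 Ft = 170,000 Ft
  Exemption: 37,000 Ft − 20% × (170,000 Ft − 87,000 Ft) = 37,000 Ft − 16,600 Ft = 20,400 Ft
  Base: 170,000 Ft − 20,400 Ft = 149,600 Ft
  149,600 Ft × 27% = 40,392 Ft

40,392 Ft > 10,200 Ft, so the tentative minimum tax is the binding amount.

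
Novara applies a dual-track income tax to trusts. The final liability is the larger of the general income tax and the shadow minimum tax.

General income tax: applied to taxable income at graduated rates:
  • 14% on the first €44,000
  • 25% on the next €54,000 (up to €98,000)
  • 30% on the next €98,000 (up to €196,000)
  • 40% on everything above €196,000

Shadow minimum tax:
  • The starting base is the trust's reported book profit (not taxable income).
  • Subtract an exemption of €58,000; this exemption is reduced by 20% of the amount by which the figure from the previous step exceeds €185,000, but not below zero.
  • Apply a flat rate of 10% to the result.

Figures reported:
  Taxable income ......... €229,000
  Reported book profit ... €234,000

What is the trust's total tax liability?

General income tax:
  €44,000 × 14% = €6,160
  €54,000 × 25% = €13,500
  €98,000 × 30% = €29,400
  €33,000 × 40% = €13,200
  → €62,260

Shadow minimum tax:
  Base (reported book profit): €234,000
  Exemption: €58,000 − 20% × (€234,000 − €185,000) = €58,000 − €9,800 = €48,200
  Base: €234,000 − €48,200 = €185,800
  €185,800 × 10% = €18,580

€62,260 > €18,580, so the general income tax governs.

€62,260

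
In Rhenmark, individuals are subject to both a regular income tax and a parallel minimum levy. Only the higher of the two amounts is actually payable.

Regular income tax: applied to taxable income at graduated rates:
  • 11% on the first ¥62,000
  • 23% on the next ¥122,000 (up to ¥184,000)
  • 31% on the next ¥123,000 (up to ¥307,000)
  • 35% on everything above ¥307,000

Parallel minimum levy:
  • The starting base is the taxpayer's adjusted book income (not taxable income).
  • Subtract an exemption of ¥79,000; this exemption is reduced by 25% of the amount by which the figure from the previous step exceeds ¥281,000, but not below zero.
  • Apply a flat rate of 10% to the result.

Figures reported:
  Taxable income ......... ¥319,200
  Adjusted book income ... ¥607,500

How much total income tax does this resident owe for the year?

Regular income tax:
  ¥62,000 × 11% = ¥6,820
  ¥122,000 × 23% = ¥28,060
  ¥123,000 × 31% = ¥38,130
  ¥12,200 × 35% = ¥4,270
  → ¥77,280

Parallel minimum levy:
  Base (adjusted book income): ¥607,500
  Exemption: 25% × (¥607,500 − ¥281,000) = ¥81,625 ≥ ¥79,000, so the exemption is fully phased out
  Base: ¥607,500 − ¥0 = ¥607,500
  ¥607,500 × 10% = ¥60,750

¥77,280 > ¥60,750, so the regular income tax governs.

¥77,280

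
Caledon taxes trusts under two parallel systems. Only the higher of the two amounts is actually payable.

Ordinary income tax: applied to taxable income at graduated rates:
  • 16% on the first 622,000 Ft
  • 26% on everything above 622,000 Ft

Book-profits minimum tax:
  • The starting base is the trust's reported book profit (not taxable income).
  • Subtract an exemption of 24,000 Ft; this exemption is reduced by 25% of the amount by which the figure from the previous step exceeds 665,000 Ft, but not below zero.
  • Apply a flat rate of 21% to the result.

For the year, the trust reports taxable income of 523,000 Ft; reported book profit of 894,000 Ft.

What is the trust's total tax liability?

Ordinary income tax:
  523,000 Ft × 16% = 83,680 Ft

Book-profits minimum tax:
  Base (reported book profit): 894,000 Ft
  Exemption: 25% × (894,000 Ft − 665,000 Ft) = 57,250 Ft ≥ 24,000 Ft, so the exemption is fully phased out
  Base: 894,000 Ft − 0 Ft = 894,000 Ft
  894,000 Ft × 21% = 187,740 Ft

187,740 Ft > 83,680 Ft, so the book-profits minimum tax is the binding amount.

187,740 Ft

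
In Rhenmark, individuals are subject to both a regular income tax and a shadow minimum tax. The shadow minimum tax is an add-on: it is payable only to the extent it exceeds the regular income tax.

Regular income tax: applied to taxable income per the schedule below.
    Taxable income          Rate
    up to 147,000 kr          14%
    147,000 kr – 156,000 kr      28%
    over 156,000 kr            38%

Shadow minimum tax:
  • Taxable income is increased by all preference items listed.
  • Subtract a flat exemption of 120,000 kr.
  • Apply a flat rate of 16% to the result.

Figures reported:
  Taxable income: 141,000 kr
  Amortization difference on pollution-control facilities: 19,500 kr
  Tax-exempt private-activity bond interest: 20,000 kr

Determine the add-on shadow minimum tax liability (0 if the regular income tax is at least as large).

Regular income tax:
  141,000 kr × 14% = 19,740 kr

Shadow minimum tax:
  Adjusted income: 141,000 kr + 19,500 kr + 20,000 kr = 180,500 kr
  Less exemption 120,000 kr → base 60,500 kr
  60,500 kr × 16% = 9,680 kr

9,680 kr ≤ 19,740 kr, so no add-on is due.

0 kr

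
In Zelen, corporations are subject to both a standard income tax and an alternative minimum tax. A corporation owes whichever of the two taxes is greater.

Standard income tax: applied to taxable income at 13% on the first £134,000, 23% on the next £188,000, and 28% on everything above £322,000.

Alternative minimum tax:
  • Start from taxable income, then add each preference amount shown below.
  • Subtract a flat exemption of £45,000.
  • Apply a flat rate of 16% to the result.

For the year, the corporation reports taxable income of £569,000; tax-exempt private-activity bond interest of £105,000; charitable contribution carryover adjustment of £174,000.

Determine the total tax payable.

£129,820

Alternative minimum tax:
  Adjusted income: £569,000 + £105,000 + £174,000 = £848,000
  Less exemption £45,000 → base £803,000
  £803,000 × 16% = £128,480

Standard income tax:
  £134,000 × 13% = £17,420
  £188,000 × 23% = £43,240
  £247,000 × 28% = £69,160
  → £129,820

£129,820 > £128,480, so the standard income tax governs.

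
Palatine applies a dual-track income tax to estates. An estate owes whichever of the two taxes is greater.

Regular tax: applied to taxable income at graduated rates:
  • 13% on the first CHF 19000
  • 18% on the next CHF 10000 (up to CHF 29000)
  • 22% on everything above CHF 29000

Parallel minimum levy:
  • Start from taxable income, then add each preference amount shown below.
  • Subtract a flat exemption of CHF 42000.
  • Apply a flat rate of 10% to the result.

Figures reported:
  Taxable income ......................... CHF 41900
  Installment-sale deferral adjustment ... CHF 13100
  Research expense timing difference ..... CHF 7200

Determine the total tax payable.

Regular tax:
  CHF 19000 × 13% = CHF 2470
  CHF 10000 × 18% = CHF 1800
  CHF 12900 × 22% = CHF 2838
  → CHF 7108

Parallel minimum levy:
  Adjusted income: CHF 41900 + CHF 13100 + CHF 7200 = CHF 62200
  Less exemption CHF 42000 → base CHF 20200
  CHF 20200 × 10% = CHF 2020

CHF 7108 > CHF 2020, so the regular tax governs.

CHF 7108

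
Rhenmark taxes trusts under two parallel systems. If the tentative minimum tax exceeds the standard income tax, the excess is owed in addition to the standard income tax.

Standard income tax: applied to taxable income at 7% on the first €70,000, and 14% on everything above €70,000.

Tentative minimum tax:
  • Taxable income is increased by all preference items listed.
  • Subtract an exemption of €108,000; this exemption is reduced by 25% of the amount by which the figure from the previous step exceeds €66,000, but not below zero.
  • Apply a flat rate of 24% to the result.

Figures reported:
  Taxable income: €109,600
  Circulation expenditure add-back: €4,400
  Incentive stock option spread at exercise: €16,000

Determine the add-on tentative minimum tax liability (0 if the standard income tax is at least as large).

Tentative minimum tax:
  Adjusted income: €109,600 + €4,400 + €16,000 = €130,000
  Exemption: €108,000 − 25% × (€130,000 − €66,000) = €108,000 − €16,000 = €92,000
  Base: €130,000 − €92,000 = €38,000
  €38,000 × 24% = €9,120

Standard income tax:
  €70,000 × 7% = €4,900
  €39,600 × 14% = €5,544
  → €10,444

€9,120 ≤ €10,444, so no add-on is due.

€0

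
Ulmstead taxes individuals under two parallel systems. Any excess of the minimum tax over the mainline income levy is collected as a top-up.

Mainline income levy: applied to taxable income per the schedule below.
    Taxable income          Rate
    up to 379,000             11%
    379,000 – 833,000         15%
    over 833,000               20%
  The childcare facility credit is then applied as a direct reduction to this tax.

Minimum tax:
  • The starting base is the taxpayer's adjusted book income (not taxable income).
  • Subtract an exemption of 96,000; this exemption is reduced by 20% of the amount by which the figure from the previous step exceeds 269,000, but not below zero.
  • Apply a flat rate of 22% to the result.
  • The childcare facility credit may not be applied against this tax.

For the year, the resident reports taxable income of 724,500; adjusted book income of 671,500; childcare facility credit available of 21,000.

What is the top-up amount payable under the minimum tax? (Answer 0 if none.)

71,805

Minimum tax:
  Base (adjusted book income): 671,500
  Exemption: 96,000 − 20% × (671,500 − 269,000) = 96,000 − 80,500 = 15,500
  Base: 671,500 − 15,500 = 656,000
  656,000 × 22% = 144,320

Mainline income levy:
  379,000 × 11% = 41,690
  345,500 × 15% = 51,825
  → 93,515
  Less childcare facility credit 21,000 → 72,515

Excess of minimum tax over mainline income levy: 144,320 − 72,515 = 71,805.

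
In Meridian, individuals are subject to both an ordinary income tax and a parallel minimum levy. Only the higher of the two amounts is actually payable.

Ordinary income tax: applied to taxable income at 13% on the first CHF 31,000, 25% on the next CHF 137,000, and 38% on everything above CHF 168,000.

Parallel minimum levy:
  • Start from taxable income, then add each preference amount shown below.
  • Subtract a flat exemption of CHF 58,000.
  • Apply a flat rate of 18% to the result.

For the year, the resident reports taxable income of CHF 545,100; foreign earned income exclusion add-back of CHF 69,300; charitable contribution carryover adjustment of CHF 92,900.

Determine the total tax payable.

CHF 181,578

Parallel minimum levy:
  Adjusted income: CHF 545,100 + CHF 69,300 + CHF 92,900 = CHF 707,300
  Less exemption CHF 58,000 → base CHF 649,300
  CHF 649,300 × 18% = CHF 116,874

Ordinary income tax:
  CHF 31,000 × 13% = CHF 4,030
  CHF 137,000 × 25% = CHF 34,250
  CHF 377,100 × 38% = CHF 143,298
  → CHF 181,578

CHF 181,578 > CHF 116,874, so the ordinary income tax governs.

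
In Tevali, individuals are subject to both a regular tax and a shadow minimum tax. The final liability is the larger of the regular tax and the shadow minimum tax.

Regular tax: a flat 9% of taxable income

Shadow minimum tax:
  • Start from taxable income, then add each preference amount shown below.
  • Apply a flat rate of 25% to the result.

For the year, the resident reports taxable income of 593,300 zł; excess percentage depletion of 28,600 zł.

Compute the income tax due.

155,475 zł

Regular tax:
  593,300 zł × 9% = 53,397 zł

Shadow minimum tax:
  Adjusted income: 593,300 zł + 28,600 zł = 621,900 zł
  621,900 zł × 25% = 155,475 zł

155,475 zł > 53,397 zł, so the shadow minimum tax is the binding amount.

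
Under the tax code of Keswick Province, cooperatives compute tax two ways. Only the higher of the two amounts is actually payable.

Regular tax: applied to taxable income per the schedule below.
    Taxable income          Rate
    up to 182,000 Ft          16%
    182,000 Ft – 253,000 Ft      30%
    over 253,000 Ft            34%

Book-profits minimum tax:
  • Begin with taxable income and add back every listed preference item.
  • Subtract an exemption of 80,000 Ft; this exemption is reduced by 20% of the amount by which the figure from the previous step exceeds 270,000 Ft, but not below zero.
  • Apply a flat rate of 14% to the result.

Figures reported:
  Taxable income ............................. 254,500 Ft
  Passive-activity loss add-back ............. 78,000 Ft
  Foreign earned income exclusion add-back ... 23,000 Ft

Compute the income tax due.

Book-profits minimum tax:
  Adjusted income: 254,500 Ft + 78,000 Ft + 23,000 Ft = 355,500 Ft
  Exemption: 80,000 Ft − 20% × (355,500 Ft − 270,000 Ft) = 80,000 Ft − 17,100 Ft = 62,900 Ft
  Base: 355,500 Ft − 62,900 Ft = 292,600 Ft
  292,600 Ft × 14% = 40,964 Ft

Regular tax:
  182,000 Ft × 16% = 29,120 Ft
  71,000 Ft × 30% = 21,300 Ft
  1,500 Ft × 34% = 510 Ft
  → 50,930 Ft

50,930 Ft > 40,964 Ft, so the regular tax governs.

50,930 Ft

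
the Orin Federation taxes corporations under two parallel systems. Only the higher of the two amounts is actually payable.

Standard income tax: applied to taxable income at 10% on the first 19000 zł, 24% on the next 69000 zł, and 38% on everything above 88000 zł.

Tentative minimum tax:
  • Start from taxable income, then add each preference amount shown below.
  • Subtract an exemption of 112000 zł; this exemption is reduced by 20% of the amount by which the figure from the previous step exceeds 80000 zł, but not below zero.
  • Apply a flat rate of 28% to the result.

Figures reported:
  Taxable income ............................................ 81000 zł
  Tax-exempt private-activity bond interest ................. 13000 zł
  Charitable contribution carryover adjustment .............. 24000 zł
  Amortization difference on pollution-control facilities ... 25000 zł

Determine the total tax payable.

16780 zł

Standard income tax:
  19000 zł × 10% = 1900 zł
  62000 zł × 24% = 14880 zł
  → 16780 zł

Tentative minimum tax:
  Adjusted income: 81000 zł + 13000 zł + 24000 zł + 25000 zł = 143000 zł
  Exemption: 112000 zł − 20% × (143000 zł − 80000 zł) = 112000 zł − 12600 zł = 99400 zł
  Base: 143000 zł − 99400 zł = 43600 zł
  43600 zł × 28% = 12208 zł

16780 zł > 12208 zł, so the standard income tax governs.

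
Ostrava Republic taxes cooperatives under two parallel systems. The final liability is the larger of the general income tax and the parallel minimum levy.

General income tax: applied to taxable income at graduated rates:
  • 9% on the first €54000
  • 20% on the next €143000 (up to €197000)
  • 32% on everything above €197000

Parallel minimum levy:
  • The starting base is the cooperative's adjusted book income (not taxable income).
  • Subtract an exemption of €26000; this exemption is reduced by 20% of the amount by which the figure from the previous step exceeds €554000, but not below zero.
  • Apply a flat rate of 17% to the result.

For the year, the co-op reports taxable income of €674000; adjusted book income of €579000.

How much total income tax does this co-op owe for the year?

€186100

General income tax:
  €54000 × 9% = €4860
  €143000 × 20% = €28600
  €477000 × 32% = €152640
  → €186100

Parallel minimum levy:
  Base (adjusted book income): €579000
  Exemption: €26000 − 20% × (€579000 − €554000) = €26000 − €5000 = €21000
  Base: €579000 − €21000 = €558000
  €558000 × 17% = €94860

€186100 > €94860, so the general income tax governs.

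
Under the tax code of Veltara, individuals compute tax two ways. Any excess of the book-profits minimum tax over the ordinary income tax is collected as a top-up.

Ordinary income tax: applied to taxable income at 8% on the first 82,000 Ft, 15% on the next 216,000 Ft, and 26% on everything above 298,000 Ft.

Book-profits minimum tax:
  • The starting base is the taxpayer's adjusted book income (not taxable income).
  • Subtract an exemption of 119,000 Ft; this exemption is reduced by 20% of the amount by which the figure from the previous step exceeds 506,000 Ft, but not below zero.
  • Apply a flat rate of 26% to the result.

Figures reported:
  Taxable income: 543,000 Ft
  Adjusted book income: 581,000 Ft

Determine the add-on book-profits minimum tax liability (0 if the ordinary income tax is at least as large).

Book-profits minimum tax:
  Base (adjusted book income): 581,000 Ft
  Exemption: 119,000 Ft − 20% × (581,000 Ft − 506,000 Ft) = 119,000 Ft − 15,000 Ft = 104,000 Ft
  Base: 581,000 Ft − 104,000 Ft = 477,000 Ft
  477,000 Ft × 26% = 124,020 Ft

Ordinary income tax:
  82,000 Ft × 8% = 6,560 Ft
  216,000 Ft × 15% = 32,400 Ft
  245,000 Ft × 26% = 63,700 Ft
  → 102,660 Ft

Excess of book-profits minimum tax over ordinary income tax: 124,020 Ft − 102,660 Ft = 21,360 Ft.

21,360 Ft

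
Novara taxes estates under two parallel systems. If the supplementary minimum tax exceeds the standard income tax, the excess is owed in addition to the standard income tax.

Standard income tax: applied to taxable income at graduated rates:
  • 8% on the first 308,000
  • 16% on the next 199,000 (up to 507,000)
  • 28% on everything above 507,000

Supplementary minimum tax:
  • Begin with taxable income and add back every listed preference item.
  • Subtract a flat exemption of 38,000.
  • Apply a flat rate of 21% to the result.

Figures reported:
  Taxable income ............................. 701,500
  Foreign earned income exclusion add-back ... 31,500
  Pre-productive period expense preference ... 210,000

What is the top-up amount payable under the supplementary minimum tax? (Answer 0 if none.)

Supplementary minimum tax:
  Adjusted income: 701,500 + 31,500 + 210,000 = 943,000
  Less exemption 38,000 → base 905,000
  905,000 × 21% = 190,050

Standard income tax:
  308,000 × 8% = 24,640
  199,000 × 16% = 31,840
  194,500 × 28% = 54,460
  → 110,940

Excess of supplementary minimum tax over standard income tax: 190,050 − 110,940 = 79,110.

79,110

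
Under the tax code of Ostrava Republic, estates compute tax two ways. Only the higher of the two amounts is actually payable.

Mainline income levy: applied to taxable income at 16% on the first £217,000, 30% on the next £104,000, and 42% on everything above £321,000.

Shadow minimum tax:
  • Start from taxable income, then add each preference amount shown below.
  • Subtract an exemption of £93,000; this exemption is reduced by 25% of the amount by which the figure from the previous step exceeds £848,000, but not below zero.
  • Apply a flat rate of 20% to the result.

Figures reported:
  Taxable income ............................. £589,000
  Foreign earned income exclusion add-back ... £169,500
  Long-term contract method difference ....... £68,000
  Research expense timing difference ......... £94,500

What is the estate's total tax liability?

Shadow minimum tax:
  Adjusted income: £589,000 + £169,500 + £68,000 + £94,500 = £921,000
  Exemption: £93,000 − 25% × (£921,000 − £848,000) = £93,000 − £18,250 = £74,750
  Base: £921,000 − £74,750 = £846,250
  £846,250 × 20% = £169,250

Mainline income levy:
  £217,000 × 16% = £34,720
  £104,000 × 30% = £31,200
  £268,000 × 42% = £112,560
  → £178,480

£178,480 > £169,250, so the mainline income levy governs.

£178,480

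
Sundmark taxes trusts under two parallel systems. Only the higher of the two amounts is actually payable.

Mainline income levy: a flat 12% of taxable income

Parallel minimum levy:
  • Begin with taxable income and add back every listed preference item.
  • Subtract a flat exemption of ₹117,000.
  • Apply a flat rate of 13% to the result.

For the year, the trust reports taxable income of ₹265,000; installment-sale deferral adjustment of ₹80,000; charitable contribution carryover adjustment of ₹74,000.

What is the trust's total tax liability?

Parallel minimum levy:
  Adjusted income: ₹265,000 + ₹80,000 + ₹74,000 = ₹419,000
  Less exemption ₹117,000 → base ₹302,000
  ₹302,000 × 13% = ₹39,260

Mainline income levy:
  ₹265,000 × 12% = ₹31,800

₹39,260 > ₹31,800, so the parallel minimum levy is the binding amount.

₹39,260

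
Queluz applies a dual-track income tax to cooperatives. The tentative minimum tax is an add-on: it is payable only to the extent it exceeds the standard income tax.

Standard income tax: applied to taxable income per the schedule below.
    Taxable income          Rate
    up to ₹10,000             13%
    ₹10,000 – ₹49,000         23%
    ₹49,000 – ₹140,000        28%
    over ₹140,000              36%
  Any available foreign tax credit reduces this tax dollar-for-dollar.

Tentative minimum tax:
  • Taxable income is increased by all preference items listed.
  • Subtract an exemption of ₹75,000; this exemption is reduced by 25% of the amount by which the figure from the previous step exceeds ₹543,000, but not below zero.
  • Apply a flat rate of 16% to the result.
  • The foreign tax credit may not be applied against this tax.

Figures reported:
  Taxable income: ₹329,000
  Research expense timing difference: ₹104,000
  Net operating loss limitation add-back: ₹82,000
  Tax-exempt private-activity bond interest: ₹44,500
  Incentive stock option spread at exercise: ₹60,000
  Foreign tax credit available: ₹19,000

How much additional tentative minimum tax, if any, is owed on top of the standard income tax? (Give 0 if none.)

Tentative minimum tax:
  Adjusted income: ₹329,000 + ₹104,000 + ₹82,000 + ₹44,500 + ₹60,000 = ₹619,500
  Exemption: ₹75,000 − 25% × (₹619,500 − ₹543,000) = ₹75,000 − ₹19,125 = ₹55,875
  Base: ₹619,500 − ₹55,875 = ₹563,625
  ₹563,625 × 16% = ₹90,180

Standard income tax:
  ₹10,000 × 13% = ₹1,300
  ₹39,000 × 23% = ₹8,970
  ₹91,000 × 28% = ₹25,480
  ₹189,000 × 36% = ₹68,040
  → ₹103,790
  Less foreign tax credit ₹19,000 → ₹84,790

Excess of tentative minimum tax over standard income tax: ₹90,180 − ₹84,790 = ₹5,390.

₹5,390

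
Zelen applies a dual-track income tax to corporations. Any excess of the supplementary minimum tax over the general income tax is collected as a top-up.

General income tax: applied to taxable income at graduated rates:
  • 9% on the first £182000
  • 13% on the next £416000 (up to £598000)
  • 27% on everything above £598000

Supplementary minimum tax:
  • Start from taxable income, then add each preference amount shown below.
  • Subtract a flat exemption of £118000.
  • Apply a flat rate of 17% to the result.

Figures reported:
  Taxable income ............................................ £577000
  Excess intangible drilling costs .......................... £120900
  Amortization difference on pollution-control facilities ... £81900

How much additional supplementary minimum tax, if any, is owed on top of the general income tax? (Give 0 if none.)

Supplementary minimum tax:
  Adjusted income: £577000 + £120900 + £81900 = £779800
  Less exemption £118000 → base £661800
  £661800 × 17% = £112506

General income tax:
  £182000 × 9% = £16380
  £395000 × 13% = £51350
  → £67730

Excess of supplementary minimum tax over general income tax: £112506 − £67730 = £44776.

£44776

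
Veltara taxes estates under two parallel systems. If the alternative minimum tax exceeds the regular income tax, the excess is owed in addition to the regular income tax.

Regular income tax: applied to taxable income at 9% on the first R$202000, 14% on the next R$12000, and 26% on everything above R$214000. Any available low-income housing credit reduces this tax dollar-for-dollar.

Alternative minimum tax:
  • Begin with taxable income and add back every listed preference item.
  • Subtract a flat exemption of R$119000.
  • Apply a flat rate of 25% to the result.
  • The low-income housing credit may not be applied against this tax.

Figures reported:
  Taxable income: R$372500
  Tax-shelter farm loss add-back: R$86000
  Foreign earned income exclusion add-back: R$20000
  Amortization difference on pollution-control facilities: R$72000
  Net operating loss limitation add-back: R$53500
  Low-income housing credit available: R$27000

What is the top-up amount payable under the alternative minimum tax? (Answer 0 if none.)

R$87180

Alternative minimum tax:
  Adjusted income: R$372500 + R$86000 + R$20000 + R$72000 + R$53500 = R$604000
  Less exemption R$119000 → base R$485000
  R$485000 × 25% = R$121250

Regular income tax:
  R$202000 × 9% = R$18180
  R$12000 × 14% = R$1680
  R$158500 × 26% = R$41210
  → R$61070
  Less low-income housing credit R$27000 → R$34070

Excess of alternative minimum tax over regular income tax: R$121250 − R$34070 = R$87180.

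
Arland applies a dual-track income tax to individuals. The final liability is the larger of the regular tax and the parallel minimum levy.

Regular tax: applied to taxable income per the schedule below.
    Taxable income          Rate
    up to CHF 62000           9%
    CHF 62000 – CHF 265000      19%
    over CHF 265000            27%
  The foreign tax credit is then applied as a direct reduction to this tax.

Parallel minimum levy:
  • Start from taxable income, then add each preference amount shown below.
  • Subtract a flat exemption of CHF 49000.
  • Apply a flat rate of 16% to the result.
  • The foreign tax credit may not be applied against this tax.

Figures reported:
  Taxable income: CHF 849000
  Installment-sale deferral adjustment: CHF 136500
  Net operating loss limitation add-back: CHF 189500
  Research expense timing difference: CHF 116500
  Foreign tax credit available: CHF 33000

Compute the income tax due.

Regular tax:
  CHF 62000 × 9% = CHF 5580
  CHF 203000 × 19% = CHF 38570
  CHF 584000 × 27% = CHF 157680
  → CHF 201830
  Less foreign tax credit CHF 33000 → CHF 168830

Parallel minimum levy:
  Adjusted income: CHF 849000 + CHF 136500 + CHF 189500 + CHF 116500 = CHF 1291500
  Less exemption CHF 49000 → base CHF 1242500
  CHF 1242500 × 16% = CHF 198800

CHF 198800 > CHF 168830, so the parallel minimum levy is the binding amount.

CHF 198800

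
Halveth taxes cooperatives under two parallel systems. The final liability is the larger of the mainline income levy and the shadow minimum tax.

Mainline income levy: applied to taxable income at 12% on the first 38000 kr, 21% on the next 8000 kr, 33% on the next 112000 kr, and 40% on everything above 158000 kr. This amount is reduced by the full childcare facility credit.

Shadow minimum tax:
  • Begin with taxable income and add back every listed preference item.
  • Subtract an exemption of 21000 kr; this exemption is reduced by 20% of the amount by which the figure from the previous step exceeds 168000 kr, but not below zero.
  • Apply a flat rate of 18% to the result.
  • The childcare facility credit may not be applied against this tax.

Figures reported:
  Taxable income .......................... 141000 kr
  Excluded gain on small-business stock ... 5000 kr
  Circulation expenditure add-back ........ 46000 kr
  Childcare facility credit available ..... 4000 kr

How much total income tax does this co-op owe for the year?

Mainline income levy:
  38000 kr × 12% = 4560 kr
  8000 kr × 21% = 1680 kr
  95000 kr × 33% = 31350 kr
  → 37590 kr
  Less childcare facility credit 4000 kr → 33590 kr

Shadow minimum tax:
  Adjusted income: 141000 kr + 5000 kr + 46000 kr = 192000 kr
  Exemption: 21000 kr − 20% × (192000 kr − 168000 kr) = 21000 kr − 4800 kr = 16200 kr
  Base: 192000 kr − 16200 kr = 175800 kr
  175800 kr × 18% = 31644 kr

33590 kr > 31644 kr, so the mainline income levy governs.

33590 kr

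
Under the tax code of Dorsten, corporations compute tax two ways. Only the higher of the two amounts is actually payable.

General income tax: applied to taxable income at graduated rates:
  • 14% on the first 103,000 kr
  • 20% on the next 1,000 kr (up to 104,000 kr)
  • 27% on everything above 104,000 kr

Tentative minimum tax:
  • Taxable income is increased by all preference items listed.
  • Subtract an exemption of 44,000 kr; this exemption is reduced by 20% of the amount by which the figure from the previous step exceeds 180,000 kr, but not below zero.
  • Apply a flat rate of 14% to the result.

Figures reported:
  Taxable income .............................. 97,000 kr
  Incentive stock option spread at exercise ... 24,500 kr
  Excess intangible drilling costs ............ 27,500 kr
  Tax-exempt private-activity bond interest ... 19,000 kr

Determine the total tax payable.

Tentative minimum tax:
  Adjusted income: 97,000 kr + 24,500 kr + 27,500 kr + 19,000 kr = 168,000 kr
  Exemption: 168,000 kr ≤ 180,000 kr, so full 44,000 kr applies
  Base: 168,000 kr − 44,000 kr = 124,000 kr
  124,000 kr × 14% = 17,360 kr

General income tax:
  97,000 kr × 14% = 13,580 kr

17,360 kr > 13,580 kr, so the tentative minimum tax is the binding amount.

17,360 kr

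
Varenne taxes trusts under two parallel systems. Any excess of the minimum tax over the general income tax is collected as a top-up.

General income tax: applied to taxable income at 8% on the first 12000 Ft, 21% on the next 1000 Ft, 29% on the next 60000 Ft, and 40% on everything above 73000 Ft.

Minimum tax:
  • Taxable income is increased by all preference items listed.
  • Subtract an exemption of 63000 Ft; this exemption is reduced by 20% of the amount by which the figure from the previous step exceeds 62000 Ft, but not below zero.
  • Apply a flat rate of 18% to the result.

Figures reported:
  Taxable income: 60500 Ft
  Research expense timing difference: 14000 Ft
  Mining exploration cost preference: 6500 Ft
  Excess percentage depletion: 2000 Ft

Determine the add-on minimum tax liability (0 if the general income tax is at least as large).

0 Ft

Minimum tax:
  Adjusted income: 60500 Ft + 14000 Ft + 6500 Ft + 2000 Ft = 83000 Ft
  Exemption: 63000 Ft − 20% × (83000 Ft − 62000 Ft) = 63000 Ft − 4200 Ft = 58800 Ft
  Base: 83000 Ft − 58800 Ft = 24200 Ft
  24200 Ft × 18% = 4356 Ft

General income tax:
  12000 Ft × 8% = 960 Ft
  1000 Ft × 21% = 210 Ft
  47500 Ft × 29% = 13775 Ft
  → 14945 Ft

4356 Ft ≤ 14945 Ft, so no add-on is due.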